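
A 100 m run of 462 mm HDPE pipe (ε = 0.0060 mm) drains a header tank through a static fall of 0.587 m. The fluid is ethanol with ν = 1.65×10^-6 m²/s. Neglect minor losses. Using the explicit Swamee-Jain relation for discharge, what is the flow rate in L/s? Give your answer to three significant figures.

Swamee-Jain (Type II): Q = -0.965·√(gD⁵h_f/L)·ln[ε/(3.7D) + √(3.17ν²L/(gD³h_f))]
√(gD⁵h_f/L) = √(9.81·0.462⁵·0.587/100) = 0.03481
ε/(3.7D) = 3.51×10^-6; √(3.17ν²L/(gD³h_f)) = 3.90×10^-5
Q = -0.965·0.03481·ln(4.249×10^-5) = 0.3382 m³/s
Check: V = 2.02 m/s, Re = 5.65×10^5, f = 0.01303, h_f = 0.585 m ≈ 0.587 m ✓

Q ≈ 338 L/s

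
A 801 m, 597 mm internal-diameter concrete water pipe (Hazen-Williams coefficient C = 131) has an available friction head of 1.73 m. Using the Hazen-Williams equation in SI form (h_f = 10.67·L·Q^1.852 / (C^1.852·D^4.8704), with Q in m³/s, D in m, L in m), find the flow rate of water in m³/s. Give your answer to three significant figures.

Rearranging: Q = [h_f·C^1.852·D^4.8704 / (10.67·L)]^(1/1.852)
Q = [1.73·131^1.852·0.597^4.8704 / (10.67·801)]^0.540 = 0.3417 m³/s

Q ≈ 0.342 m³/s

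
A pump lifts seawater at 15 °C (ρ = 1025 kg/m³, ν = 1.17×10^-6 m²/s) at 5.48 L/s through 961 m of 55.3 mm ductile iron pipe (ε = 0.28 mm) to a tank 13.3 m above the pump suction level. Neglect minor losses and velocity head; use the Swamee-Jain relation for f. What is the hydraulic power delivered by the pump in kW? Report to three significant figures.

P_hyd ≈ 8.76 kW

V = 4Q/(πD²) = 2.282 m/s; Re = 1.08×10^5; ε/D = 0.00506; f = 0.03159
h_f = f(L/D)V²/2g = 145.7 m
Total head H = z + h_f = 13.3 + 145.7 = 159.0 m
P_hyd = ρgQH = 1025·9.81·0.00548·159.0 = 8.760 kW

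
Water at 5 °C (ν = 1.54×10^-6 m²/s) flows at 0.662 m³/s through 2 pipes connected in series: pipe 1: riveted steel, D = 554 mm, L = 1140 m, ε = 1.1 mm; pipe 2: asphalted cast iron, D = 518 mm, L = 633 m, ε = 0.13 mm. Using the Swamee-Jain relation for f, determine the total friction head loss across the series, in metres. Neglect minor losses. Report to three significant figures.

Pipe 1: V = 2.746 m/s, Re = 9.88×10^5, ε/D = 0.00199, f = 0.02364, h_1 = f(L/D)V²/2g = 18.70 m
Pipe 2: V = 3.141 m/s, Re = 1.06×10^6, ε/D = 2.51×10^-4, f = 0.01526, h_2 = f(L/D)V²/2g = 9.378 m
Series → Q common, losses add: H = Σh = 28.08 m

H ≈ 28.1 m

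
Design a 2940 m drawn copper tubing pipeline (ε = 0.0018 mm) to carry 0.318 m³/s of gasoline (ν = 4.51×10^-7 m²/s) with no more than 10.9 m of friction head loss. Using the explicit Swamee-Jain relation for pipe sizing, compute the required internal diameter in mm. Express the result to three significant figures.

Swamee-Jain (Type III): D = 0.66·[ε^1.25·(LQ²/(gh_f))^4.75 + ν·Q^9.4·(L/(gh_f))^5.2]^0.04
LQ²/(gh_f) = 2.780; L/(gh_f) = 27.49
Term 1 = ε^1.25·(…)^4.75 = 8.48×10^-6; Term 2 = ν·Q^9.4·(…)^5.2 = 2.89×10^-4
D = 0.66·(8.48×10^-6 + 2.89×10^-4)^0.04 = 0.4770 m = 477 mm
Check: V = 1.78 m/s, Re = 1.88×10^6, f = 0.01060, h_f = 10.6 m ≈ 10.9 m ✓

D ≈ 477 mm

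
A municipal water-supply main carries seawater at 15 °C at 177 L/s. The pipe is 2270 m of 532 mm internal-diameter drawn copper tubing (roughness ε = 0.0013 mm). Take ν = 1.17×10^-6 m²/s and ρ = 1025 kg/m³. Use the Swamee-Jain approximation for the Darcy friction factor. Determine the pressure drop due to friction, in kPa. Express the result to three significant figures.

Δp ≈ 19.3 kPa

V = 4Q/(πD²) = 4·0.177/(π·0.532²) = 0.7963 m/s
Re = VD/ν = 0.7963·0.532/1.17×10^-6 = 3.62×10^5 → turbulent
ε/D = 0.0013/532 = 2.44×10^-6
Swamee-Jain: f = 0.01391
h_f = f(L/D)V²/(2g) = 0.01391·(2270/0.532)·0.7963²/(2·9.81) = 1.918 m
Δp = ρg·h_f = 1025·9.81·1.918 = 19.29 kPa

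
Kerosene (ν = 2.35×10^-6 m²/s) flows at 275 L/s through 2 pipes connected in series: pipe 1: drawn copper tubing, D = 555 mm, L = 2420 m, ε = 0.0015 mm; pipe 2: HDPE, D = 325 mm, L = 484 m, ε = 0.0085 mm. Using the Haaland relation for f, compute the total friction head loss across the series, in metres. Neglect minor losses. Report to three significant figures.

H ≈ 15.5 m

Pipe 1: V = 1.137 m/s, Re = 2.68×10^5, ε/D = 2.70×10^-6, f = 0.01467, h_1 = f(L/D)V²/2g = 4.212 m
Pipe 2: V = 3.315 m/s, Re = 4.58×10^5, ε/D = 2.62×10^-5, f = 0.01356, h_2 = f(L/D)V²/2g = 11.31 m
Series → Q common, losses add: H = Σh = 15.52 m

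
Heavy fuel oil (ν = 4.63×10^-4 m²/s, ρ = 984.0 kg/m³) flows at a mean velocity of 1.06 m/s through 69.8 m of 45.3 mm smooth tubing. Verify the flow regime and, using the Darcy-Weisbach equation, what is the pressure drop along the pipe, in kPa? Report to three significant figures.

Δp ≈ 526 kPa

Re = VD/ν = 1.06·0.04530/4.63×10^-4 = 104 → laminar (Re < 2300)
f = 64/Re = 0.6171
h_f = f(L/D)V²/(2g) = 0.6171·(69.8/0.04530)·1.06²/(2·9.81) = 54.45 m
Δp = ρg·h_f = 984.0·9.81·54.45 = 525.6 kPa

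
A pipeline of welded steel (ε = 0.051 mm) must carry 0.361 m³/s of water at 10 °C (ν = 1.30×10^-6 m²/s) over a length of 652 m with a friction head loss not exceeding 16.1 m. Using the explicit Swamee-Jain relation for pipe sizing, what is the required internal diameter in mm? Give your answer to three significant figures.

D ≈ 365 mm

Swamee-Jain (Type III): D = 0.66·[ε^1.25·(LQ²/(gh_f))^4.75 + ν·Q^9.4·(L/(gh_f))^5.2]^0.04
LQ²/(gh_f) = 0.5380; L/(gh_f) = 4.128
Term 1 = ε^1.25·(…)^4.75 = 2.27×10^-7; Term 2 = ν·Q^9.4·(…)^5.2 = 1.43×10^-7
D = 0.66·(2.27×10^-7 + 1.43×10^-7)^0.04 = 0.3650 m = 365 mm
Check: V = 3.45 m/s, Re = 9.69×10^5, f = 0.01409, h_f = 15.3 m ≈ 16.1 m ✓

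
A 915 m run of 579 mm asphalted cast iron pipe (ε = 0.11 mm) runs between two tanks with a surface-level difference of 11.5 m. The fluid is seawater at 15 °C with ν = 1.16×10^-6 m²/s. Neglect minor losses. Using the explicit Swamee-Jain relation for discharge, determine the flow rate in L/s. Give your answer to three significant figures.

Swamee-Jain (Type II): Q = -0.965·√(gD⁵h_f/L)·ln[ε/(3.7D) + √(3.17ν²L/(gD³h_f))]
√(gD⁵h_f/L) = √(9.81·0.579⁵·11.5/915) = 0.08957
ε/(3.7D) = 5.13×10^-5; √(3.17ν²L/(gD³h_f)) = 1.34×10^-5
Q = -0.965·0.08957·ln(6.470×10^-5) = 0.8337 m³/s
Check: V = 3.17 m/s, Re = 1.58×10^6, f = 0.01433, h_f = 11.6 m ≈ 11.5 m ✓

Q ≈ 834 L/s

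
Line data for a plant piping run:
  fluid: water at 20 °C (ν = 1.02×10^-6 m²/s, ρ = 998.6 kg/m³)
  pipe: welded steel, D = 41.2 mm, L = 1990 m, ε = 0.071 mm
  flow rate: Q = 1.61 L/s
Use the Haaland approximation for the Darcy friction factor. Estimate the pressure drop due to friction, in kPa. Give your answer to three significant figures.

V = 4Q/(πD²) = 4·0.00161/(π·0.0412²) = 1.208 m/s
Re = VD/ν = 1.208·0.0412/1.02×10^-6 = 4.88×10^4 → turbulent
ε/D = 0.071/41.2 = 0.00172
Haaland: f = 0.02569
h_f = f(L/D)V²/(2g) = 0.02569·(1990/0.0412)·1.208²/(2·9.81) = 92.23 m
Δp = ρg·h_f = 998.6·9.81·92.23 = 903.5 kPa

Δp ≈ 903 kPa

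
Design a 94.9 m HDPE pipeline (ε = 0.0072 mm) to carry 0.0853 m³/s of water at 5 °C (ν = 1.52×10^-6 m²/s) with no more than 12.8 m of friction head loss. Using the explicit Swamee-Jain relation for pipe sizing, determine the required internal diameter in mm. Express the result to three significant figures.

Swamee-Jain (Type III): D = 0.66·[ε^1.25·(LQ²/(gh_f))^4.75 + ν·Q^9.4·(L/(gh_f))^5.2]^0.04
LQ²/(gh_f) = 0.005499; L/(gh_f) = 0.7558
Term 1 = ε^1.25·(…)^4.75 = 6.89×10^-18; Term 2 = ν·Q^9.4·(…)^5.2 = 3.17×10^-17
D = 0.66·(6.89×10^-18 + 3.17×10^-17)^0.04 = 0.1455 m = 146 mm
Check: V = 5.13 m/s, Re = 4.91×10^5, f = 0.01387, h_f = 12.1 m ≈ 12.8 m ✓

D ≈ 146 mm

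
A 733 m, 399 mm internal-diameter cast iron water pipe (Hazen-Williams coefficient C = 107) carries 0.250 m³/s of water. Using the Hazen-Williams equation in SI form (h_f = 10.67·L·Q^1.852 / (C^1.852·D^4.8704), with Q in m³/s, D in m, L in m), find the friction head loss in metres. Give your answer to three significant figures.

h_f = 10.67·733·0.250^1.852 / (107^1.852·0.399^4.8704) = 9.189 m

h_f ≈ 9.19 m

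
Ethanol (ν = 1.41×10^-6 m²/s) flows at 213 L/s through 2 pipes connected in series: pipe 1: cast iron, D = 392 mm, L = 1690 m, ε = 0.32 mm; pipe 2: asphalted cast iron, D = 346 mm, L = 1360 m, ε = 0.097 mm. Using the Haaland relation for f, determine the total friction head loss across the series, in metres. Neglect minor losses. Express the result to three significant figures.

H ≈ 29.6 m

Pipe 1: V = 1.765 m/s, Re = 4.91×10^5, ε/D = 8.16×10^-4, f = 0.01935, h_1 = f(L/D)V²/2g = 13.24 m
Pipe 2: V = 2.265 m/s, Re = 5.56×10^5, ε/D = 2.80×10^-4, f = 0.01589, h_2 = f(L/D)V²/2g = 16.33 m
Series → Q common, losses add: H = Σh = 29.58 m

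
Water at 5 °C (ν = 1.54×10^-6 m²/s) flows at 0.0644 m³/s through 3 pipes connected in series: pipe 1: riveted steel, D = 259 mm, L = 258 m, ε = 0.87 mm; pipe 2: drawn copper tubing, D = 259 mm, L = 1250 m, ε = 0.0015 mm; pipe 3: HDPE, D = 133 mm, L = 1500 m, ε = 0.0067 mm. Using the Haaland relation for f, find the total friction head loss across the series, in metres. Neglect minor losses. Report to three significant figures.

Pipe 1: V = 1.222 m/s, Re = 2.06×10^5, ε/D = 0.00336, f = 0.02761, h_1 = f(L/D)V²/2g = 2.095 m
Pipe 2: V = 1.222 m/s, Re = 2.06×10^5, ε/D = 5.79×10^-6, f = 0.01545, h_2 = f(L/D)V²/2g = 5.679 m
Pipe 3: V = 4.635 m/s, Re = 4.00×10^5, ε/D = 5.04×10^-5, f = 0.01413, h_3 = f(L/D)V²/2g = 174.5 m
Series → Q common, losses add: H = Σh = 182.3 m

H ≈ 182 m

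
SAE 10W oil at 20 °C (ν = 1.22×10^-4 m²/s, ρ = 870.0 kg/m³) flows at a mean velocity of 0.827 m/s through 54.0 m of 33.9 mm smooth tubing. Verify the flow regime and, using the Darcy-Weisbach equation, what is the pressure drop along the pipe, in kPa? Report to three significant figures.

Δp ≈ 132 kPa

Re = VD/ν = 0.827·0.03390/1.22×10^-4 = 230 → laminar (Re < 2300)
f = 64/Re = 0.2785
h_f = f(L/D)V²/(2g) = 0.2785·(54.0/0.03390)·0.827²/(2·9.81) = 15.46 m
Δp = ρg·h_f = 870.0·9.81·15.46 = 132.0 kPa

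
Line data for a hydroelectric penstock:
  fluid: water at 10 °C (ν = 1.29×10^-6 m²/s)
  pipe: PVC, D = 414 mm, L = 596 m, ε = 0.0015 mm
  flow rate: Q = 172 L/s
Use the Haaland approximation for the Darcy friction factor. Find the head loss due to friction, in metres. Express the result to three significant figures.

V = 4Q/(πD²) = 4·0.172/(π·0.414²) = 1.278 m/s
Re = VD/ν = 1.278·0.414/1.29×10^-6 = 4.10×10^5 → turbulent
ε/D = 0.0015/414 = 3.62×10^-6
Haaland: f = 0.01357
h_f = f(L/D)V²/(2g) = 0.01357·(596/0.414)·1.278²/(2·9.81) = 1.626 m

h_f ≈ 1.63 m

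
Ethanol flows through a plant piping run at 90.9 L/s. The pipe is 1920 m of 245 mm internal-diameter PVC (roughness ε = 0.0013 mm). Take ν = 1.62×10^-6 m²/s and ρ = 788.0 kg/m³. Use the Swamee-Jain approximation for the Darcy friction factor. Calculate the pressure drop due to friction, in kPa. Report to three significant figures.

Δp ≈ 167 kPa

V = 4Q/(πD²) = 4·0.0909/(π·0.245²) = 1.928 m/s
Re = VD/ν = 1.928·0.245/1.62×10^-6 = 2.92×10^5 → turbulent
ε/D = 0.0013/245 = 5.31×10^-6
Swamee-Jain: f = 0.01451
h_f = f(L/D)V²/(2g) = 0.01451·(1920/0.245)·1.928²/(2·9.81) = 21.55 m
Δp = ρg·h_f = 788.0·9.81·21.55 = 166.6 kPa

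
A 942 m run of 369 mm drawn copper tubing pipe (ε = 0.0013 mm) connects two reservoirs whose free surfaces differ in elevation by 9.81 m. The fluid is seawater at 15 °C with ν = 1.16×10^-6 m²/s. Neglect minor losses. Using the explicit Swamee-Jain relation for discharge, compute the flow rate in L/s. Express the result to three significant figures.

Q ≈ 266 L/s

Swamee-Jain (Type II): Q = -0.965·√(gD⁵h_f/L)·ln[ε/(3.7D) + √(3.17ν²L/(gD³h_f))]
√(gD⁵h_f/L) = √(9.81·0.369⁵·9.81/942) = 0.02644
ε/(3.7D) = 9.52×10^-7; √(3.17ν²L/(gD³h_f)) = 2.88×10^-5
Q = -0.965·0.02644·ln(2.978×10^-5) = 0.2659 m³/s
Check: V = 2.49 m/s, Re = 7.91×10^5, f = 0.01216, h_f = 9.78 m ≈ 9.81 m ✓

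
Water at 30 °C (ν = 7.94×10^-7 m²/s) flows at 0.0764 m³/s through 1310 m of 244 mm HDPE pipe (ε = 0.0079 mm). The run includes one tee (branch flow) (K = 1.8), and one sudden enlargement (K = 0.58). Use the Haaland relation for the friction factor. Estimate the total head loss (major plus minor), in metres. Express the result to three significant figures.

H_L ≈ 10.1 m

V = 4Q/(πD²) = 1.634 m/s; V²/2g = 0.1361 m
Re = 5.02×10^5, ε/D = 3.24×10^-5 → f = 0.01345 (Haaland)
Major: h_f = f(L/D)·V²/2g = 0.01345·5369·0.1361 = 9.822 m
Minor: ΣK = 2.38; h_m = ΣK·V²/2g = 0.3238 m
Total H_L = 9.822 + 0.3238 = 10.15 m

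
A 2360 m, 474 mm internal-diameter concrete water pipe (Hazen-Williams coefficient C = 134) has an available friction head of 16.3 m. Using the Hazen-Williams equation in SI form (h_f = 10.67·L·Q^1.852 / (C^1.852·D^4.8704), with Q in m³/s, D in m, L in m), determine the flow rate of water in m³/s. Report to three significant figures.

Rearranging: Q = [h_f·C^1.852·D^4.8704 / (10.67·L)]^(1/1.852)
Q = [16.3·134^1.852·0.474^4.8704 / (10.67·2360)]^0.540 = 0.3569 m³/s

Q ≈ 0.357 m³/s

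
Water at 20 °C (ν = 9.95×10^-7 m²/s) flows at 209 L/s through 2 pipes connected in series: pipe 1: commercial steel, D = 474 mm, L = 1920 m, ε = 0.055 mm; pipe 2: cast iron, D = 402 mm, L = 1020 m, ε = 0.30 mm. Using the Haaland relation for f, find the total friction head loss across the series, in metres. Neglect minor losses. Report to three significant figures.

H ≈ 10.7 m

Pipe 1: V = 1.184 m/s, Re = 5.64×10^5, ε/D = 1.16×10^-4, f = 0.01426, h_1 = f(L/D)V²/2g = 4.129 m
Pipe 2: V = 1.647 m/s, Re = 6.65×10^5, ε/D = 7.46×10^-4, f = 0.01883, h_2 = f(L/D)V²/2g = 6.604 m
Series → Q common, losses add: H = Σh = 10.73 m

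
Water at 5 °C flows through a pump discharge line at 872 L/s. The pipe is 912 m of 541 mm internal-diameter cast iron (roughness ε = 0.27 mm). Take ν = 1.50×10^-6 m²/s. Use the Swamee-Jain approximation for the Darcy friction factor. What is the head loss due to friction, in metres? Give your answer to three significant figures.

V = 4Q/(πD²) = 4·0.872/(π·0.541²) = 3.793 m/s
Re = VD/ν = 3.793·0.541/1.50×10^-6 = 1.37×10^6 → turbulent
ε/D = 0.27/541 = 4.99×10^-4
Swamee-Jain: f = 0.01715
h_f = f(L/D)V²/(2g) = 0.01715·(912/0.541)·3.793²/(2·9.81) = 21.21 m

h_f ≈ 21.2 m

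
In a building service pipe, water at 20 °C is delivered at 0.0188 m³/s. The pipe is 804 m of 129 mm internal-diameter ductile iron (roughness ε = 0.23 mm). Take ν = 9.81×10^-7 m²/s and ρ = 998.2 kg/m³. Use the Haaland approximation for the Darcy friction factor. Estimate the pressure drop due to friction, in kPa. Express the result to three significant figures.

Δp ≈ 152 kPa

V = 4Q/(πD²) = 4·0.0188/(π·0.129²) = 1.438 m/s
Re = VD/ν = 1.438·0.129/9.81×10^-7 = 1.89×10^5 → turbulent
ε/D = 0.23/129 = 0.00178
Haaland: f = 0.02366
h_f = f(L/D)V²/(2g) = 0.02366·(804/0.129)·1.438²/(2·9.81) = 15.55 m
Δp = ρg·h_f = 998.2·9.81·15.55 = 152.3 kPa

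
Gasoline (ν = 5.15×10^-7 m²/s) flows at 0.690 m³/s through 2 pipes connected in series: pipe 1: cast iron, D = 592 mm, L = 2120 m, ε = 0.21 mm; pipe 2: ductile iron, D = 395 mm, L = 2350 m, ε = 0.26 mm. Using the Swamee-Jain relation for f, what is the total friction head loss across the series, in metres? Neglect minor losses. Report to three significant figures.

Pipe 1: V = 2.507 m/s, Re = 2.88×10^6, ε/D = 3.55×10^-4, f = 0.01578, h_1 = f(L/D)V²/2g = 18.10 m
Pipe 2: V = 5.631 m/s, Re = 4.32×10^6, ε/D = 6.58×10^-4, f = 0.01792, h_2 = f(L/D)V²/2g = 172.3 m
Series → Q common, losses add: H = Σh = 190.4 m

H ≈ 190 m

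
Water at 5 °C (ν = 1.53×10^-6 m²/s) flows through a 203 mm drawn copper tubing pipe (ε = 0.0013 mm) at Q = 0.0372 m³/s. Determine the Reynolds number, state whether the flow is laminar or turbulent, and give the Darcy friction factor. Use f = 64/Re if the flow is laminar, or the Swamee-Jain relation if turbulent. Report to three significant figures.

V = 4Q/(πD²) = 1.149 m/s
Re = VD/ν = 1.149·0.203/1.53×10^-6 = 1.52×10^5
Re > 4000 → turbulent; ε/D = 6.40×10^-6
Swamee-Jain: f = 0.01644

Re ≈ 1.52×10^5; turbulent; f ≈ 0.0164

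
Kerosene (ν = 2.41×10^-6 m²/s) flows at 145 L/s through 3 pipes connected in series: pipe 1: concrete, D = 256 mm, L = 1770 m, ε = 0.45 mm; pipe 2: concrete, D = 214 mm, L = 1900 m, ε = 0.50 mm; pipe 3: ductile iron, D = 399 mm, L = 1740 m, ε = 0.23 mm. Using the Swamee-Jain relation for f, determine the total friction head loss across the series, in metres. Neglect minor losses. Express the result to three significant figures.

H ≈ 255 m

Pipe 1: V = 2.817 m/s, Re = 2.99×10^5, ε/D = 0.00176, f = 0.02345, h_1 = f(L/D)V²/2g = 65.57 m
Pipe 2: V = 4.031 m/s, Re = 3.58×10^5, ε/D = 0.00234, f = 0.02501, h_2 = f(L/D)V²/2g = 183.9 m
Pipe 3: V = 1.160 m/s, Re = 1.92×10^5, ε/D = 5.76×10^-4, f = 0.01939, h_3 = f(L/D)V²/2g = 5.796 m
Series → Q common, losses add: H = Σh = 255.3 m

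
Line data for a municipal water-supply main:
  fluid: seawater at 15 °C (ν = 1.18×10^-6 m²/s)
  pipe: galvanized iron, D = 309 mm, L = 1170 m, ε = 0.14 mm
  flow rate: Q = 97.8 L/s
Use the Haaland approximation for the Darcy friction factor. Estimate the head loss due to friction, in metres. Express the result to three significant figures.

h_f ≈ 5.79 m

V = 4Q/(πD²) = 4·0.0978/(π·0.309²) = 1.304 m/s
Re = VD/ν = 1.304·0.309/1.18×10^-6 = 3.42×10^5 → turbulent
ε/D = 0.14/309 = 4.53×10^-4
Haaland: f = 0.01764
h_f = f(L/D)V²/(2g) = 0.01764·(1170/0.309)·1.304²/(2·9.81) = 5.791 m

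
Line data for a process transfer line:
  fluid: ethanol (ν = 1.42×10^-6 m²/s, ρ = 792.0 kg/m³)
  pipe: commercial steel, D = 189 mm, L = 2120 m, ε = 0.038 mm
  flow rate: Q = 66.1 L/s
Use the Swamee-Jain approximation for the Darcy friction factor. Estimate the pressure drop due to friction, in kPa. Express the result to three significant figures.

Δp ≈ 400 kPa

V = 4Q/(πD²) = 4·0.0661/(π·0.189²) = 2.356 m/s
Re = VD/ν = 2.356·0.189/1.42×10^-6 = 3.14×10^5 → turbulent
ε/D = 0.038/189 = 2.01×10^-4
Swamee-Jain: f = 0.01624
h_f = f(L/D)V²/(2g) = 0.01624·(2120/0.189)·2.356²/(2·9.81) = 51.54 m
Δp = ρg·h_f = 792.0·9.81·51.54 = 400.4 kPa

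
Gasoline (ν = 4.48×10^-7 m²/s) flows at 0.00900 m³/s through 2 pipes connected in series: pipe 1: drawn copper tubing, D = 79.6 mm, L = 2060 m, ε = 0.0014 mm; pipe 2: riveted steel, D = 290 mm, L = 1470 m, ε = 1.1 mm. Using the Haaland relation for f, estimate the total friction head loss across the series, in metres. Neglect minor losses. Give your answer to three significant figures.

H ≈ 61.9 m

Pipe 1: V = 1.809 m/s, Re = 3.21×10^5, ε/D = 1.76×10^-5, f = 0.01431, h_1 = f(L/D)V²/2g = 61.75 m
Pipe 2: V = 0.1363 m/s, Re = 8.82×10^4, ε/D = 0.00379, f = 0.02917, h_2 = f(L/D)V²/2g = 0.1399 m
Series → Q common, losses add: H = Σh = 61.89 m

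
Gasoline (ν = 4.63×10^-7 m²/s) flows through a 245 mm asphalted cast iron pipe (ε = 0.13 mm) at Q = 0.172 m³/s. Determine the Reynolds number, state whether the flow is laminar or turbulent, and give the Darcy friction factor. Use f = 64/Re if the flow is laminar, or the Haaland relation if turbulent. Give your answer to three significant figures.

V = 4Q/(πD²) = 3.648 m/s
Re = VD/ν = 3.648·0.245/4.63×10^-7 = 1.93×10^6
Re > 4000 → turbulent; ε/D = 5.31×10^-4
Haaland: f = 0.01718

Re ≈ 1.93×10^6; turbulent; f ≈ 0.0172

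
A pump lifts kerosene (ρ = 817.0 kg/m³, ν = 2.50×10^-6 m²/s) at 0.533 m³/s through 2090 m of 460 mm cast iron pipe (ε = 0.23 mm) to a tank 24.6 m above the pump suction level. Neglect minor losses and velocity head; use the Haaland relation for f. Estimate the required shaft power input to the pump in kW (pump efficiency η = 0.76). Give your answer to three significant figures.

P_shaft ≈ 372 kW

V = 4Q/(πD²) = 3.207 m/s; Re = 5.90×10^5; ε/D = 5.00×10^-4; f = 0.01746
h_f = f(L/D)V²/2g = 41.58 m
Total head H = z + h_f = 24.6 + 41.58 = 66.18 m
P_hyd = ρgQH = 817.0·9.81·0.533·66.18 = 282.7 kW
P_shaft = P_hyd/η = 282.7/0.76 = 372.0 kW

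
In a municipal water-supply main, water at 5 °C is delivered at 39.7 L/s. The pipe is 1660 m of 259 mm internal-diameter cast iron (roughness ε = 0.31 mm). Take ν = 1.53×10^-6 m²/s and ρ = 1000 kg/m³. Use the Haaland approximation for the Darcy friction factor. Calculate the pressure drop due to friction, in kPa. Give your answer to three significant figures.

V = 4Q/(πD²) = 4·0.0397/(π·0.259²) = 0.7535 m/s
Re = VD/ν = 0.7535·0.259/1.53×10^-6 = 1.28×10^5 → turbulent
ε/D = 0.31/259 = 0.00120
Haaland: f = 0.02223
h_f = f(L/D)V²/(2g) = 0.02223·(1660/0.259)·0.7535²/(2·9.81) = 4.123 m
Δp = ρg·h_f = 1000·9.81·4.123 = 40.44 kPa

Δp ≈ 40.4 kPa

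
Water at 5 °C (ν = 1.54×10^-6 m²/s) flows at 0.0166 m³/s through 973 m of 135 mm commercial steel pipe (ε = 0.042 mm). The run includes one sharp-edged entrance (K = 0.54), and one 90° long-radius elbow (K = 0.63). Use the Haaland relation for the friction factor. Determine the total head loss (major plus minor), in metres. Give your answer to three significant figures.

H_L ≈ 9.57 m

V = 4Q/(πD²) = 1.160 m/s; V²/2g = 0.06855 m
Re = 1.02×10^5, ε/D = 3.11×10^-4 → f = 0.01920 (Haaland)
Major: h_f = f(L/D)·V²/2g = 0.01920·7207·0.06855 = 9.485 m
Minor: ΣK = 1.17; h_m = ΣK·V²/2g = 0.08020 m
Total H_L = 9.485 + 0.08020 = 9.565 m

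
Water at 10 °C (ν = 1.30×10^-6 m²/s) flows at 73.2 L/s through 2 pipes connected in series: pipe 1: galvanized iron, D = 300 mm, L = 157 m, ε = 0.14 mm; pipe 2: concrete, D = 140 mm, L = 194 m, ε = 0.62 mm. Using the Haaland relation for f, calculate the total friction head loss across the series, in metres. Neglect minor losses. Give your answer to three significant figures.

Pipe 1: V = 1.036 m/s, Re = 2.39×10^5, ε/D = 4.67×10^-4, f = 0.01818, h_1 = f(L/D)V²/2g = 0.5201 m
Pipe 2: V = 4.755 m/s, Re = 5.12×10^5, ε/D = 0.00443, f = 0.02952, h_2 = f(L/D)V²/2g = 47.15 m
Series → Q common, losses add: H = Σh = 47.67 m

H ≈ 47.7 m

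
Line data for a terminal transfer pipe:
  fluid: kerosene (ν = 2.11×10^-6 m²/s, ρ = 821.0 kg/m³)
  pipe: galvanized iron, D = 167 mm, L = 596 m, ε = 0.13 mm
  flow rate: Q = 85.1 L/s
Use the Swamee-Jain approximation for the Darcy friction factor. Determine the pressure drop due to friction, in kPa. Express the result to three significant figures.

Δp ≈ 437 kPa

V = 4Q/(πD²) = 4·0.0851/(π·0.167²) = 3.885 m/s
Re = VD/ν = 3.885·0.167/2.11×10^-6 = 3.07×10^5 → turbulent
ε/D = 0.13/167 = 7.78×10^-4
Swamee-Jain: f = 0.01974
h_f = f(L/D)V²/(2g) = 0.01974·(596/0.167)·3.885²/(2·9.81) = 54.21 m
Δp = ρg·h_f = 821.0·9.81·54.21 = 436.6 kPa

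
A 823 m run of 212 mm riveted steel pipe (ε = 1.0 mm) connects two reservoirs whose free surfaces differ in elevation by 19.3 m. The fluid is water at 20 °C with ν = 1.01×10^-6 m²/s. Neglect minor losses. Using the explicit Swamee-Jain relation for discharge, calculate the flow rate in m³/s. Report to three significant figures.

Swamee-Jain (Type II): Q = -0.965·√(gD⁵h_f/L)·ln[ε/(3.7D) + √(3.17ν²L/(gD³h_f))]
√(gD⁵h_f/L) = √(9.81·0.212⁵·19.3/823) = 0.009926
ε/(3.7D) = 0.00127; √(3.17ν²L/(gD³h_f)) = 3.84×10^-5
Q = -0.965·0.009926·ln(0.001313) = 0.06355 m³/s
Check: V = 1.80 m/s, Re = 3.78×10^5, f = 0.03022, h_f = 19.4 m ≈ 19.3 m ✓

Q ≈ 0.0636 m³/s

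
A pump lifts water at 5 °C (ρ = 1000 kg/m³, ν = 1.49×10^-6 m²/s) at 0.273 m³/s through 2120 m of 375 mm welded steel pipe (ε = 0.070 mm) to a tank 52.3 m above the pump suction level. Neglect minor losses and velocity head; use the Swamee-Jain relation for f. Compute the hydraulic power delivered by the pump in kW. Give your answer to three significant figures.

V = 4Q/(πD²) = 2.472 m/s; Re = 6.22×10^5; ε/D = 1.87×10^-4; f = 0.01511
h_f = f(L/D)V²/2g = 26.59 m
Total head H = z + h_f = 52.3 + 26.59 = 78.89 m
P_hyd = ρgQH = 1000·9.81·0.273·78.89 = 211.3 kW

P_hyd ≈ 211 kW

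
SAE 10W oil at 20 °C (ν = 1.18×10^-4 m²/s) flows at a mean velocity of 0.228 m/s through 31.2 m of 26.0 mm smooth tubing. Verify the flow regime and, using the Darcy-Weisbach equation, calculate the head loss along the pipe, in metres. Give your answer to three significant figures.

h_f ≈ 4.05 m

Re = VD/ν = 0.228·0.02600/1.18×10^-4 = 50.2 → laminar (Re < 2300)
f = 64/Re = 1.274
h_f = f(L/D)V²/(2g) = 1.274·(31.2/0.02600)·0.228²/(2·9.81) = 4.050 m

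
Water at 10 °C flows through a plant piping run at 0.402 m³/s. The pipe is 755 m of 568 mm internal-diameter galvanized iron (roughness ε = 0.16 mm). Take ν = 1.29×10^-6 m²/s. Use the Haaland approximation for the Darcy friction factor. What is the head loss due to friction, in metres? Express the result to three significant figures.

h_f ≈ 2.68 m

V = 4Q/(πD²) = 4·0.402/(π·0.568²) = 1.586 m/s
Re = VD/ν = 1.586·0.568/1.29×10^-6 = 6.99×10^5 → turbulent
ε/D = 0.16/568 = 2.82×10^-4
Haaland: f = 0.01569
h_f = f(L/D)V²/(2g) = 0.01569·(755/0.568)·1.586²/(2·9.81) = 2.675 m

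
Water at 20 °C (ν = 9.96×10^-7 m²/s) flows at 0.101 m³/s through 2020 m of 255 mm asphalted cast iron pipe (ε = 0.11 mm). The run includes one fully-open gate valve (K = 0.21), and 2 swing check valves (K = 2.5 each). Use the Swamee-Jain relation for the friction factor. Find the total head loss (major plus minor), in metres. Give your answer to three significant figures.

H_L ≈ 28.4 m

V = 4Q/(πD²) = 1.978 m/s; V²/2g = 0.1993 m
Re = 5.06×10^5, ε/D = 4.31×10^-4 → f = 0.01732 (Swamee-Jain)
Major: h_f = f(L/D)·V²/2g = 0.01732·7922·0.1993 = 27.35 m
Minor: ΣK = 5.21; h_m = ΣK·V²/2g = 1.039 m
Total H_L = 27.35 + 1.039 = 28.39 m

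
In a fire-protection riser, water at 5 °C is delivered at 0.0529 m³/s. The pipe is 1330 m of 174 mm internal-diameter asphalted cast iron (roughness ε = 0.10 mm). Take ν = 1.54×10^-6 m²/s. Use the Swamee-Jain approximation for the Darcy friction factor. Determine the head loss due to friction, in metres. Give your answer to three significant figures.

h_f ≈ 36.6 m

V = 4Q/(πD²) = 4·0.0529/(π·0.174²) = 2.225 m/s
Re = VD/ν = 2.225·0.174/1.54×10^-6 = 2.51×10^5 → turbulent
ε/D = 0.10/174 = 5.75×10^-4
Swamee-Jain: f = 0.01897
h_f = f(L/D)V²/(2g) = 0.01897·(1330/0.174)·2.225²/(2·9.81) = 36.59 m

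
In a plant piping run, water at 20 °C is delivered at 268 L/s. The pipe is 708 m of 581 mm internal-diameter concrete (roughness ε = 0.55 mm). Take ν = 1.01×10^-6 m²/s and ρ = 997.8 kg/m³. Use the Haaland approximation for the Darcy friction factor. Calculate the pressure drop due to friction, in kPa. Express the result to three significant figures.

Δp ≈ 12.4 kPa

V = 4Q/(πD²) = 4·0.268/(π·0.581²) = 1.011 m/s
Re = VD/ν = 1.011·0.581/1.01×10^-6 = 5.81×10^5 → turbulent
ε/D = 0.55/581 = 9.47×10^-4
Haaland: f = 0.01988
h_f = f(L/D)V²/(2g) = 0.01988·(708/0.581)·1.011²/(2·9.81) = 1.262 m
Δp = ρg·h_f = 997.8·9.81·1.262 = 12.35 kPa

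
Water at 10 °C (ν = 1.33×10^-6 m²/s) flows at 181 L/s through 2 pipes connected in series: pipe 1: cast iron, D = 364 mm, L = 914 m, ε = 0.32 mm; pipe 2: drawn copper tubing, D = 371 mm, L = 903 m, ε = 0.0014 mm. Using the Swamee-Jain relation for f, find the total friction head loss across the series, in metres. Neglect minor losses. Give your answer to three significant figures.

H ≈ 12.3 m

Pipe 1: V = 1.739 m/s, Re = 4.76×10^5, ε/D = 8.79×10^-4, f = 0.01984, h_1 = f(L/D)V²/2g = 7.683 m
Pipe 2: V = 1.674 m/s, Re = 4.67×10^5, ε/D = 3.77×10^-6, f = 0.01331, h_2 = f(L/D)V²/2g = 4.629 m
Series → Q common, losses add: H = Σh = 12.31 m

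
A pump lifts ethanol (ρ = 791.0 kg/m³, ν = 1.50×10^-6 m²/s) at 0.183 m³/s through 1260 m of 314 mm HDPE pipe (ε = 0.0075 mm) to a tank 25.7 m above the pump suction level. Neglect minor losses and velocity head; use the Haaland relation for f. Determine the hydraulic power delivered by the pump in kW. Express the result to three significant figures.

V = 4Q/(πD²) = 2.363 m/s; Re = 4.95×10^5; ε/D = 2.39×10^-5; f = 0.01337
h_f = f(L/D)V²/2g = 15.27 m
Total head H = z + h_f = 25.7 + 15.27 = 40.97 m
P_hyd = ρgQH = 791.0·9.81·0.183·40.97 = 58.18 kW

P_hyd ≈ 58.2 kW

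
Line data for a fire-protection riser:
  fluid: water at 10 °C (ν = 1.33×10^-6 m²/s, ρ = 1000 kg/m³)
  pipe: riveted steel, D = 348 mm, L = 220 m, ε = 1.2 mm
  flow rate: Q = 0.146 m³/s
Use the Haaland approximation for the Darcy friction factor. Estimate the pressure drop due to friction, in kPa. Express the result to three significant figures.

Δp ≈ 20.5 kPa

V = 4Q/(πD²) = 4·0.146/(π·0.348²) = 1.535 m/s
Re = VD/ν = 1.535·0.348/1.33×10^-6 = 4.02×10^5 → turbulent
ε/D = 1.2/348 = 0.00345
Haaland: f = 0.02755
h_f = f(L/D)V²/(2g) = 0.02755·(220/0.348)·1.535²/(2·9.81) = 2.092 m
Δp = ρg·h_f = 1000·9.81·2.092 = 20.52 kPa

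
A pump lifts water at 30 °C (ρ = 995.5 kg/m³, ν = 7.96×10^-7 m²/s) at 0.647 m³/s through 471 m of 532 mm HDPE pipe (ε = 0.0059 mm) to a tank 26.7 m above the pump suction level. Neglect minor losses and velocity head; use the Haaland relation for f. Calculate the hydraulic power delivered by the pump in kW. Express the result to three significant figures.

P_hyd ≈ 195 kW

V = 4Q/(πD²) = 2.911 m/s; Re = 1.95×10^6; ε/D = 1.11×10^-5; f = 0.01071
h_f = f(L/D)V²/2g = 4.095 m
Total head H = z + h_f = 26.7 + 4.095 = 30.79 m
P_hyd = ρgQH = 995.5·9.81·0.647·30.79 = 194.6 kW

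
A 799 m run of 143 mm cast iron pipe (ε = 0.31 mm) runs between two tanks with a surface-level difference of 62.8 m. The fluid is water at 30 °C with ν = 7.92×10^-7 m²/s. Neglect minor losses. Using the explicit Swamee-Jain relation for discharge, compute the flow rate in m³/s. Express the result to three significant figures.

Q ≈ 0.0484 m³/s

Swamee-Jain (Type II): Q = -0.965·√(gD⁵h_f/L)·ln[ε/(3.7D) + √(3.17ν²L/(gD³h_f))]
√(gD⁵h_f/L) = √(9.81·0.143⁵·62.8/799) = 0.006790
ε/(3.7D) = 5.86×10^-4; √(3.17ν²L/(gD³h_f)) = 2.97×10^-5
Q = -0.965·0.006790·ln(6.156×10^-4) = 0.04844 m³/s
Check: V = 3.02 m/s, Re = 5.45×10^5, f = 0.02436, h_f = 63.1 m ≈ 62.8 m ✓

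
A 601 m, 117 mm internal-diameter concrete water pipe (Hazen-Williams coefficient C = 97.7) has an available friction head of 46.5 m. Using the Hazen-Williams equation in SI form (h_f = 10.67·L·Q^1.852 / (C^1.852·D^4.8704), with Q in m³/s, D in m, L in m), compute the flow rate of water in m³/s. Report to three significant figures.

Q ≈ 0.0242 m³/s

Rearranging: Q = [h_f·C^1.852·D^4.8704 / (10.67·L)]^(1/1.852)
Q = [46.5·97.7^1.852·0.117^4.8704 / (10.67·601)]^0.540 = 0.02422 m³/s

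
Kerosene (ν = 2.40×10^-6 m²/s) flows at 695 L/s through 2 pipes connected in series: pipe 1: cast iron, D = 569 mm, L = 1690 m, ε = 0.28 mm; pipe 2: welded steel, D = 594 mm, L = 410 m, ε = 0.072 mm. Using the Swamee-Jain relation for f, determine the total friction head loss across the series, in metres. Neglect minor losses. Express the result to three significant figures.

Pipe 1: V = 2.733 m/s, Re = 6.48×10^5, ε/D = 4.92×10^-4, f = 0.01752, h_1 = f(L/D)V²/2g = 19.81 m
Pipe 2: V = 2.508 m/s, Re = 6.21×10^5, ε/D = 1.21×10^-4, f = 0.01439, h_2 = f(L/D)V²/2g = 3.184 m
Series → Q common, losses add: H = Σh = 22.99 m

H ≈ 23.0 m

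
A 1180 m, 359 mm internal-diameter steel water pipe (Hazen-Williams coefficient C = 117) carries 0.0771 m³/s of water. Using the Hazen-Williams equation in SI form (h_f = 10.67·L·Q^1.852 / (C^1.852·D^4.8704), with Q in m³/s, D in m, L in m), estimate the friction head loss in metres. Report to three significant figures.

h_f = 10.67·1180·0.0771^1.852 / (117^1.852·0.359^4.8704) = 2.374 m

h_f ≈ 2.37 m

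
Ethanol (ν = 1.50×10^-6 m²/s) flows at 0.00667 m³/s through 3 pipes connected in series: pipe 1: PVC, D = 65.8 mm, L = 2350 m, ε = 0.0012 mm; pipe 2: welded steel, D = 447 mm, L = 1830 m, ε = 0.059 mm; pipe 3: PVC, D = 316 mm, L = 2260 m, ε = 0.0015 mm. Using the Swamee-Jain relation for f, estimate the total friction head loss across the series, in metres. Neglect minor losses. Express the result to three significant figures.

H ≈ 130 m

Pipe 1: V = 1.961 m/s, Re = 8.60×10^4, ε/D = 1.82×10^-5, f = 0.01854, h_1 = f(L/D)V²/2g = 129.8 m
Pipe 2: V = 0.04250 m/s, Re = 1.27×10^4, ε/D = 1.32×10^-4, f = 0.02931, h_2 = f(L/D)V²/2g = 0.01105 m
Pipe 3: V = 0.08505 m/s, Re = 1.79×10^4, ε/D = 4.75×10^-6, f = 0.02655, h_3 = f(L/D)V²/2g = 0.07001 m
Series → Q common, losses add: H = Σh = 129.9 m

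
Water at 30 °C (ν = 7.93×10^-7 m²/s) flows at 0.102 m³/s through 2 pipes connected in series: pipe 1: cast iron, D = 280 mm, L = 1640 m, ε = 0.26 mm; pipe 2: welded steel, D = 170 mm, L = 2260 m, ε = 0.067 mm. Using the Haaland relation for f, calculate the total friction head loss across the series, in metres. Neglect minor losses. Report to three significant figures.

H ≈ 241 m

Pipe 1: V = 1.657 m/s, Re = 5.85×10^5, ε/D = 9.29×10^-4, f = 0.01980, h_1 = f(L/D)V²/2g = 16.22 m
Pipe 2: V = 4.494 m/s, Re = 9.63×10^5, ε/D = 3.94×10^-4, f = 0.01641, h_2 = f(L/D)V²/2g = 224.6 m
Series → Q common, losses add: H = Σh = 240.8 m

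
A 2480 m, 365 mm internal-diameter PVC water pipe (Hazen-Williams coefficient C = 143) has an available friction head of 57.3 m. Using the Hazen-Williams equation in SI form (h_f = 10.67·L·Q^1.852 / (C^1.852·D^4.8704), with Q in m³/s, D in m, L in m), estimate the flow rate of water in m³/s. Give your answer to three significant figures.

Rearranging: Q = [h_f·C^1.852·D^4.8704 / (10.67·L)]^(1/1.852)
Q = [57.3·143^1.852·0.365^4.8704 / (10.67·2480)]^0.540 = 0.3678 m³/s

Q ≈ 0.368 m³/s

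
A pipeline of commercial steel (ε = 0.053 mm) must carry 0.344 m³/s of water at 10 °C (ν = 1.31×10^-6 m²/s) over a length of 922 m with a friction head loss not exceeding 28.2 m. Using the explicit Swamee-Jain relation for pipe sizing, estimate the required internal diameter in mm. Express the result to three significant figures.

D ≈ 344 mm

Swamee-Jain (Type III): D = 0.66·[ε^1.25·(LQ²/(gh_f))^4.75 + ν·Q^9.4·(L/(gh_f))^5.2]^0.04
LQ²/(gh_f) = 0.3944; L/(gh_f) = 3.333
Term 1 = ε^1.25·(…)^4.75 = 5.45×10^-8; Term 2 = ν·Q^9.4·(…)^5.2 = 3.02×10^-8
D = 0.66·(5.45×10^-8 + 3.02×10^-8)^0.04 = 0.3441 m = 344 mm
Check: V = 3.70 m/s, Re = 9.72×10^5, f = 0.01426, h_f = 26.7 m ≈ 28.2 m ✓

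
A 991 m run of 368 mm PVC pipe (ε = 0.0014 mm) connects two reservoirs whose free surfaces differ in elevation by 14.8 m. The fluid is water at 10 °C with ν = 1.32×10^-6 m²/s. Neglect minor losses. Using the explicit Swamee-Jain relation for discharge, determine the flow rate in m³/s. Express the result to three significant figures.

Swamee-Jain (Type II): Q = -0.965·√(gD⁵h_f/L)·ln[ε/(3.7D) + √(3.17ν²L/(gD³h_f))]
√(gD⁵h_f/L) = √(9.81·0.368⁵·14.8/991) = 0.03144
ε/(3.7D) = 1.03×10^-6; √(3.17ν²L/(gD³h_f)) = 2.75×10^-5
Q = -0.965·0.03144·ln(2.853×10^-5) = 0.3175 m³/s
Check: V = 2.99 m/s, Re = 8.32×10^5, f = 0.01206, h_f = 14.8 m ≈ 14.8 m ✓

Q ≈ 0.318 m³/s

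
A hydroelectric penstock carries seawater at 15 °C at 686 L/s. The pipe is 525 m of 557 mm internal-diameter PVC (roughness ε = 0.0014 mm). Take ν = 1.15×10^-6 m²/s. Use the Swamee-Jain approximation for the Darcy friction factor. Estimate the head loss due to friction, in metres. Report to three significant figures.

V = 4Q/(πD²) = 4·0.686/(π·0.557²) = 2.815 m/s
Re = VD/ν = 2.815·0.557/1.15×10^-6 = 1.36×10^6 → turbulent
ε/D = 0.0014/557 = 2.51×10^-6
Swamee-Jain: f = 0.01110
h_f = f(L/D)V²/(2g) = 0.01110·(525/0.557)·2.815²/(2·9.81) = 4.227 m

h_f ≈ 4.23 m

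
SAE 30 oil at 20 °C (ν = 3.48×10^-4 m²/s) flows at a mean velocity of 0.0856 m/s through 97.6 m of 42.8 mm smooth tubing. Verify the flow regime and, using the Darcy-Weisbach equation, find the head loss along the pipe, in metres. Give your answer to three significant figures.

h_f ≈ 5.18 m

Re = VD/ν = 0.0856·0.04280/3.48×10^-4 = 10.5 → laminar (Re < 2300)
f = 64/Re = 6.079
h_f = f(L/D)V²/(2g) = 6.079·(97.6/0.04280)·0.0856²/(2·9.81) = 5.177 m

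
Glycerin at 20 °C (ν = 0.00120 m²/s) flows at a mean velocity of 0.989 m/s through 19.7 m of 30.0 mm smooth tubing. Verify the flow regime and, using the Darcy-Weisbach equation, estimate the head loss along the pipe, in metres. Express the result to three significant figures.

Re = VD/ν = 0.989·0.03000/0.00120 = 24.7 → laminar (Re < 2300)
f = 64/Re = 2.588
h_f = f(L/D)V²/(2g) = 2.588·(19.7/0.03000)·0.989²/(2·9.81) = 84.74 m

h_f ≈ 84.7 m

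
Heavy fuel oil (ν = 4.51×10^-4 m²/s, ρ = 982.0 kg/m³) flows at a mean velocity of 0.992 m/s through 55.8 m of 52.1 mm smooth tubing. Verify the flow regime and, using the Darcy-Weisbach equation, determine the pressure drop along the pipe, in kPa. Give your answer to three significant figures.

Δp ≈ 289 kPa

Re = VD/ν = 0.992·0.05210/4.51×10^-4 = 115 → laminar (Re < 2300)
f = 64/Re = 0.5585
h_f = f(L/D)V²/(2g) = 0.5585·(55.8/0.05210)·0.992²/(2·9.81) = 30.00 m
Δp = ρg·h_f = 982.0·9.81·30.00 = 289.0 kPa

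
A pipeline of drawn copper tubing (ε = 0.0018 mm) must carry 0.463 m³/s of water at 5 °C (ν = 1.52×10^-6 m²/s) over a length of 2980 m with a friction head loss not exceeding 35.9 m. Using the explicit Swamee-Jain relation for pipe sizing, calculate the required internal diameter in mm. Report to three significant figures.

D ≈ 451 mm

Swamee-Jain (Type III): D = 0.66·[ε^1.25·(LQ²/(gh_f))^4.75 + ν·Q^9.4·(L/(gh_f))^5.2]^0.04
LQ²/(gh_f) = 1.814; L/(gh_f) = 8.462
Term 1 = ε^1.25·(…)^4.75 = 1.12×10^-6; Term 2 = ν·Q^9.4·(…)^5.2 = 7.26×10^-5
D = 0.66·(1.12×10^-6 + 7.26×10^-5)^0.04 = 0.4511 m = 451 mm
Check: V = 2.90 m/s, Re = 8.60×10^5, f = 0.01200, h_f = 33.9 m ≈ 35.9 m ✓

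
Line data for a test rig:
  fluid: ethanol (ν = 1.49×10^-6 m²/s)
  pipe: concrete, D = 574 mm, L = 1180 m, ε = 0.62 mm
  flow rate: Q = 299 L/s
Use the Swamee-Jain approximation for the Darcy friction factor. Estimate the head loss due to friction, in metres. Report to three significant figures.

h_f ≈ 2.91 m

V = 4Q/(πD²) = 4·0.299/(π·0.574²) = 1.155 m/s
Re = VD/ν = 1.155·0.574/1.49×10^-6 = 4.45×10^5 → turbulent
ε/D = 0.62/574 = 0.00108
Swamee-Jain: f = 0.02077
h_f = f(L/D)V²/(2g) = 0.02077·(1180/0.574)·1.155²/(2·9.81) = 2.905 m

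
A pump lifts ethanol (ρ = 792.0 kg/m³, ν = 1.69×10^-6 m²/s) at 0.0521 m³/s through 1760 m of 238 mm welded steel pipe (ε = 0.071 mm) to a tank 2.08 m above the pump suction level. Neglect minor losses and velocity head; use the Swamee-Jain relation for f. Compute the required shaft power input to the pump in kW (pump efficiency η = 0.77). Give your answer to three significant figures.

V = 4Q/(πD²) = 1.171 m/s; Re = 1.65×10^5; ε/D = 2.98×10^-4; f = 0.01819
h_f = f(L/D)V²/2g = 9.404 m
Total head H = z + h_f = 2.08 + 9.404 = 11.48 m
P_hyd = ρgQH = 792.0·9.81·0.0521·11.48 = 4.649 kW
P_shaft = P_hyd/η = 4.649/0.77 = 6.037 kW

P_shaft ≈ 6.04 kW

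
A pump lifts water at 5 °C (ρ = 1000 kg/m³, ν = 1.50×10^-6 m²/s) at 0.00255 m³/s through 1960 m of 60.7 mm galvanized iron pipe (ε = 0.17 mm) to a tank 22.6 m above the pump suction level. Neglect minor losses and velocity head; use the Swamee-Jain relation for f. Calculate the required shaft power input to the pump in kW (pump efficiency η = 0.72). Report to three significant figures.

P_shaft ≈ 2.09 kW

V = 4Q/(πD²) = 0.8812 m/s; Re = 3.57×10^4; ε/D = 0.00280; f = 0.02942
h_f = f(L/D)V²/2g = 37.60 m
Total head H = z + h_f = 22.6 + 37.60 = 60.20 m
P_hyd = ρgQH = 1000·9.81·0.00255·60.20 = 1.506 kW
P_shaft = P_hyd/η = 1.506/0.72 = 2.092 kW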